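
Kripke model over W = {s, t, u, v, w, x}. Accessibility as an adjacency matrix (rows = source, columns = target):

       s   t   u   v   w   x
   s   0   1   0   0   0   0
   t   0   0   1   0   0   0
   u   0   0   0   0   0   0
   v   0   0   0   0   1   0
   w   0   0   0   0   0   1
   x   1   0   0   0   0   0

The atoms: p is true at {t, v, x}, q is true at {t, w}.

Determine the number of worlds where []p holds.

3

s: successors {t}; p there: t:T. ✓
t: successors {u}; p there: u:F. ✗
u: no successors, so []p holds vacuously. ✓
v: successors {w}; p there: w:F. ✗
w: successors {x}; p there: x:T. ✓
x: successors {s}; p there: s:F. ✗
Satisfying worlds: {s, u, w}.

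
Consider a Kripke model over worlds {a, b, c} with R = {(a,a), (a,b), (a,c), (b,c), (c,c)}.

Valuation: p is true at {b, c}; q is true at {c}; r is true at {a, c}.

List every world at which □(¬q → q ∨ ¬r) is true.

{b, c}

a: successors {a, b, c}; ¬q → q ∨ ¬r there: a:F, b:T, c:T. ✗
b: successors {c}; ¬q → q ∨ ¬r there: c:T. ✓
c: successors {c}; ¬q → q ∨ ¬r there: c:T. ✓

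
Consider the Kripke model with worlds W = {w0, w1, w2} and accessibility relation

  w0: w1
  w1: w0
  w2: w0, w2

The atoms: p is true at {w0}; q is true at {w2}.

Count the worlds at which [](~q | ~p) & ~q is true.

w0: [](~q | ~p) is T, ~q is T. ✓
w1: [](~q | ~p) is T, ~q is T. ✓
w2: [](~q | ~p) is T, ~q is F. ✗
Satisfying worlds: {w0, w1}.

2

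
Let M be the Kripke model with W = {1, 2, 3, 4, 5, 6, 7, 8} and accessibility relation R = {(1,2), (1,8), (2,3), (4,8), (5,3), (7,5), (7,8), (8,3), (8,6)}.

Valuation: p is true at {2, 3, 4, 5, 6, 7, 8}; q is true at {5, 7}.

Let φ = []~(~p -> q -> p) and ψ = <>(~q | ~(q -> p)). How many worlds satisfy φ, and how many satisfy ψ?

2 and 6

For []~(~p -> q -> p):
1: successors {2, 8}; ~(~p -> q -> p) there: 2:F, 8:F. ✗
2: successors {3}; ~(~p -> q -> p) there: 3:F. ✗
3: no successors, so []~(~p -> q -> p) holds vacuously. ✓
4: successors {8}; ~(~p -> q -> p) there: 8:F. ✗
5: successors {3}; ~(~p -> q -> p) there: 3:F. ✗
6: no successors, so []~(~p -> q -> p) holds vacuously. ✓
7: successors {5, 8}; ~(~p -> q -> p) there: 5:F, 8:F. ✗
8: successors {3, 6}; ~(~p -> q -> p) there: 3:F, 6:F. ✗
— 2 worlds.
For <>(~q | ~(q -> p)):
1: successors {2, 8}; ~q | ~(q -> p) there: 2:T, 8:T. ✓
2: successors {3}; ~q | ~(q -> p) there: 3:T. ✓
3: no successors, so <>(~q | ~(q -> p)) fails. ✗
4: successors {8}; ~q | ~(q -> p) there: 8:T. ✓
5: successors {3}; ~q | ~(q -> p) there: 3:T. ✓
6: no successors, so <>(~q | ~(q -> p)) fails. ✗
7: successors {5, 8}; ~q | ~(q -> p) there: 5:F, 8:T. ✓
8: successors {3, 6}; ~q | ~(q -> p) there: 3:T, 6:T. ✓
— 6 worlds.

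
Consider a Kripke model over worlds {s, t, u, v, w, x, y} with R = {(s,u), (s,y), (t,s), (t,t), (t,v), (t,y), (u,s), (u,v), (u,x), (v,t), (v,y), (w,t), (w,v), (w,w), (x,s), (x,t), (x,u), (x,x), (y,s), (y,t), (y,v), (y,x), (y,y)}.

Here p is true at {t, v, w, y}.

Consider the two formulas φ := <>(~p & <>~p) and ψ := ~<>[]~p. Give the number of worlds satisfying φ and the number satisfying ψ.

For <>(~p & <>~p):
s: successors {u, y}; ~p & <>~p there: u:T, y:F. ✓
t: successors {s, t, v, y}; ~p & <>~p there: s:T, t:F, v:F, y:F. ✓
u: successors {s, v, x}; ~p & <>~p there: s:T, v:F, x:T. ✓
v: successors {t, y}; ~p & <>~p there: t:F, y:F. ✗
w: successors {t, v, w}; ~p & <>~p there: t:F, v:F, w:F. ✗
x: successors {s, t, u, x}; ~p & <>~p there: s:T, t:F, u:T, x:T. ✓
y: successors {s, t, v, x, y}; ~p & <>~p there: s:T, t:F, v:F, x:T, y:F. ✓
— 5 worlds.
For ~<>[]~p:
s: <>[]~p is F. ✓
t: <>[]~p is F. ✓
u: <>[]~p is F. ✓
v: <>[]~p is F. ✓
w: <>[]~p is F. ✓
x: <>[]~p is F. ✓
y: <>[]~p is F. ✓
— 7 worlds.

5 and 7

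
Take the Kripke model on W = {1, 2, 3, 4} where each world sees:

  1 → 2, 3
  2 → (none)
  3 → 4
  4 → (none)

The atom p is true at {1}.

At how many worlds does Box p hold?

1: successors {2, 3}; p there: 2:F, 3:F. ✗
2: no successors, so Box p holds vacuously. ✓
3: successors {4}; p there: 4:F. ✗
4: no successors, so Box p holds vacuously. ✓
Satisfying worlds: {2, 4}.

2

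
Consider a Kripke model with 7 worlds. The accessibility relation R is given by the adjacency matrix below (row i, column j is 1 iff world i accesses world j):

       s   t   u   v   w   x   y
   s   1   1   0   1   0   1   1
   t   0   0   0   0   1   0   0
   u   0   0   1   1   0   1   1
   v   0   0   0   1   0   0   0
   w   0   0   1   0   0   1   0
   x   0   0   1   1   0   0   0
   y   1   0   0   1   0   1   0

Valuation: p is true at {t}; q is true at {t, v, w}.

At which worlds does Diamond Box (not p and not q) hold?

s: successors {s, t, v, x, y}; Box (not p and not q) there: s:F, t:F, v:F, x:F, y:F. ✗
t: successors {w}; Box (not p and not q) there: w:T. ✓
u: successors {u, v, x, y}; Box (not p and not q) there: u:F, v:F, x:F, y:F. ✗
v: successors {v}; Box (not p and not q) there: v:F. ✗
w: successors {u, x}; Box (not p and not q) there: u:F, x:F. ✗
x: successors {u, v}; Box (not p and not q) there: u:F, v:F. ✗
y: successors {s, v, x}; Box (not p and not q) there: s:F, v:F, x:F. ✗

{t}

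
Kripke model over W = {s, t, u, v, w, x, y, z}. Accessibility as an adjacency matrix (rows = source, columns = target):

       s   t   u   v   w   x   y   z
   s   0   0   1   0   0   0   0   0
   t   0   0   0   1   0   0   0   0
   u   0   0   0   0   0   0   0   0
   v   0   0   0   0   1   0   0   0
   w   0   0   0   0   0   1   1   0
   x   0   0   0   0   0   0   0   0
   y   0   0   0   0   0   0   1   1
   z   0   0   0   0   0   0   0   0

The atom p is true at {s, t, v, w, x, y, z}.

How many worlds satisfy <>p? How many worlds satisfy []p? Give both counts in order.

For <>p:
s: successors {u}; p there: u:F. ✗
t: successors {v}; p there: v:T. ✓
u: no successors, so <>p fails. ✗
v: successors {w}; p there: w:T. ✓
w: successors {x, y}; p there: x:T, y:T. ✓
x: no successors, so <>p fails. ✗
y: successors {y, z}; p there: y:T, z:T. ✓
z: no successors, so <>p fails. ✗
— 4 worlds.
For []p:
s: successors {u}; p there: u:F. ✗
t: successors {v}; p there: v:T. ✓
u: no successors, so []p holds vacuously. ✓
v: successors {w}; p there: w:T. ✓
w: successors {x, y}; p there: x:T, y:T. ✓
x: no successors, so []p holds vacuously. ✓
y: successors {y, z}; p there: y:T, z:T. ✓
z: no successors, so []p holds vacuously. ✓
— 7 worlds.

4 and 7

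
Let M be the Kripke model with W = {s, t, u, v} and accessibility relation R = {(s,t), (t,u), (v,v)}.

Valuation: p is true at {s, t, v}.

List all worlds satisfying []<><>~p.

s: successors {t}; <><>~p there: t:F. ✗
t: successors {u}; <><>~p there: u:F. ✗
u: no successors, so []<><>~p holds vacuously. ✓
v: successors {v}; <><>~p there: v:F. ✗

{u}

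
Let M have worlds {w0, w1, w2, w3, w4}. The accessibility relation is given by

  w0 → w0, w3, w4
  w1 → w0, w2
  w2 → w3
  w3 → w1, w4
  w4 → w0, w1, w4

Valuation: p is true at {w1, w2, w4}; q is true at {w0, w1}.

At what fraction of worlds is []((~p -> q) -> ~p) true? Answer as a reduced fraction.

1/5

w0: successors {w0, w3, w4}; (~p -> q) -> ~p there: w0:T, w3:T, w4:F. ✗
w1: successors {w0, w2}; (~p -> q) -> ~p there: w0:T, w2:F. ✗
w2: successors {w3}; (~p -> q) -> ~p there: w3:T. ✓
w3: successors {w1, w4}; (~p -> q) -> ~p there: w1:F, w4:F. ✗
w4: successors {w0, w1, w4}; (~p -> q) -> ~p there: w0:T, w1:F, w4:F. ✗
That's 1 of 5 worlds, so 1/5.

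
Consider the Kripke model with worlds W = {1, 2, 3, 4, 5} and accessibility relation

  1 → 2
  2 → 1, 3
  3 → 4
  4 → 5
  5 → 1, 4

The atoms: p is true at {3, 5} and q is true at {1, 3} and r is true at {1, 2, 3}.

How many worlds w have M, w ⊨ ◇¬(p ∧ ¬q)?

4

1: successors {2}; ¬(p ∧ ¬q) there: 2:T. ✓
2: successors {1, 3}; ¬(p ∧ ¬q) there: 1:T, 3:T. ✓
3: successors {4}; ¬(p ∧ ¬q) there: 4:T. ✓
4: successors {5}; ¬(p ∧ ¬q) there: 5:F. ✗
5: successors {1, 4}; ¬(p ∧ ¬q) there: 1:T, 4:T. ✓
Satisfying worlds: {1, 2, 3, 5}.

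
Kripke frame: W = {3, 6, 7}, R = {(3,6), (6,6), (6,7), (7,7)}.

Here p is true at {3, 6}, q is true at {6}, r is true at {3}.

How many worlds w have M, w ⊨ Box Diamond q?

3: successors {6}; Diamond q there: 6:T. ✓
6: successors {6, 7}; Diamond q there: 6:T, 7:F. ✗
7: successors {7}; Diamond q there: 7:F. ✗
Satisfying worlds: {3}.

1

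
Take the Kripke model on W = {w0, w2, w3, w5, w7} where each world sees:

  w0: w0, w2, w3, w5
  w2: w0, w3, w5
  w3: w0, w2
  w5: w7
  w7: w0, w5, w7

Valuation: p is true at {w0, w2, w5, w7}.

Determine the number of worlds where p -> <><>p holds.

w0: p is T, <><>p is T. ✓
w2: p is T, <><>p is T. ✓
w3: p is F, <><>p is T. ✓
w5: p is T, <><>p is T. ✓
w7: p is T, <><>p is T. ✓
Satisfying worlds: {w0, w2, w3, w5, w7}.

5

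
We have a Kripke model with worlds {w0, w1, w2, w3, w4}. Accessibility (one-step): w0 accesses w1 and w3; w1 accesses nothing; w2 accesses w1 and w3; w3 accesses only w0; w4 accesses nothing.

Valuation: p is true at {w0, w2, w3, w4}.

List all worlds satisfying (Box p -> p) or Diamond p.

{w0, w2, w3, w4}

w0: Box p -> p is T, Diamond p is T. ✓
w1: Box p -> p is F, Diamond p is F. ✗
w2: Box p -> p is T, Diamond p is T. ✓
w3: Box p -> p is T, Diamond p is T. ✓
w4: Box p -> p is T, Diamond p is F. ✓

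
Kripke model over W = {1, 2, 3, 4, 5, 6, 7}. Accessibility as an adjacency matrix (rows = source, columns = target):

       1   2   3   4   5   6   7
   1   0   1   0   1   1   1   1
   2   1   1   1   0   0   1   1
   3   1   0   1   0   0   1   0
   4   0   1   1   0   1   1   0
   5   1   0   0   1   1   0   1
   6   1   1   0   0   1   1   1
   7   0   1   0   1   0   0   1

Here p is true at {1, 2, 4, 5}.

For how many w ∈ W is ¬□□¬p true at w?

7

1: □□¬p is F. ✓
2: □□¬p is F. ✓
3: □□¬p is F. ✓
4: □□¬p is F. ✓
5: □□¬p is F. ✓
6: □□¬p is F. ✓
7: □□¬p is F. ✓
Satisfying worlds: {1, 2, 3, 4, 5, 6, 7}.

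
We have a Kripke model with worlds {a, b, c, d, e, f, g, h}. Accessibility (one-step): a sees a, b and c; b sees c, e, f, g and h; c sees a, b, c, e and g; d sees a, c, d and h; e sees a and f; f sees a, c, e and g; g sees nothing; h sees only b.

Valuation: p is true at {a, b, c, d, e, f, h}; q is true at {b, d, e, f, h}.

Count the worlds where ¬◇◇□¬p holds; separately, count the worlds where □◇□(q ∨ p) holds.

For ¬◇◇□¬p:
a: ◇◇□¬p is T. ✗
b: ◇◇□¬p is T. ✗
c: ◇◇□¬p is T. ✗
d: ◇◇□¬p is T. ✗
e: ◇◇□¬p is T. ✗
f: ◇◇□¬p is T. ✗
g: ◇◇□¬p is F. ✓
h: ◇◇□¬p is T. ✗
— 1 world.
For □◇□(q ∨ p):
a: successors {a, b, c}; ◇□(q ∨ p) there: a:T, b:T, c:T. ✓
b: successors {c, e, f, g, h}; ◇□(q ∨ p) there: c:T, e:T, f:T, g:F, h:F. ✗
c: successors {a, b, c, e, g}; ◇□(q ∨ p) there: a:T, b:T, c:T, e:T, g:F. ✗
d: successors {a, c, d, h}; ◇□(q ∨ p) there: a:T, c:T, d:T, h:F. ✗
e: successors {a, f}; ◇□(q ∨ p) there: a:T, f:T. ✓
f: successors {a, c, e, g}; ◇□(q ∨ p) there: a:T, c:T, e:T, g:F. ✗
g: no successors, so □◇□(q ∨ p) holds vacuously. ✓
h: successors {b}; ◇□(q ∨ p) there: b:T. ✓
— 4 worlds.

1 and 4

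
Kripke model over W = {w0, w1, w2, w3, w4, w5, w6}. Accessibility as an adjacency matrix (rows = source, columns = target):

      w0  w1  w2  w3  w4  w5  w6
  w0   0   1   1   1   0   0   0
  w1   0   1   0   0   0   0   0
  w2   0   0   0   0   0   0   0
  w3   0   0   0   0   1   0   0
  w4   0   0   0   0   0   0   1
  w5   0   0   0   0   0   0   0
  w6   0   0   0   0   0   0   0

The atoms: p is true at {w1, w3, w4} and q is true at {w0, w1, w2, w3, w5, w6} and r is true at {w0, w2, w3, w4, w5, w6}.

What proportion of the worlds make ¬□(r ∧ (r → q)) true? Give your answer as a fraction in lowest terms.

3/7

w0: □(r ∧ (r → q)) is F. ✓
w1: □(r ∧ (r → q)) is F. ✓
w2: □(r ∧ (r → q)) is T. ✗
w3: □(r ∧ (r → q)) is F. ✓
w4: □(r ∧ (r → q)) is T. ✗
w5: □(r ∧ (r → q)) is T. ✗
w6: □(r ∧ (r → q)) is T. ✗
That's 3 of 7 worlds, so 3/7.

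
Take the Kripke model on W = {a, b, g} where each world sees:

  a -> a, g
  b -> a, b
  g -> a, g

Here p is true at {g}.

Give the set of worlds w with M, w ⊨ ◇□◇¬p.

{a, b, g}

a: successors {a, g}; □◇¬p there: a:T, g:T. ✓
b: successors {a, b}; □◇¬p there: a:T, b:T. ✓
g: successors {a, g}; □◇¬p there: a:T, g:T. ✓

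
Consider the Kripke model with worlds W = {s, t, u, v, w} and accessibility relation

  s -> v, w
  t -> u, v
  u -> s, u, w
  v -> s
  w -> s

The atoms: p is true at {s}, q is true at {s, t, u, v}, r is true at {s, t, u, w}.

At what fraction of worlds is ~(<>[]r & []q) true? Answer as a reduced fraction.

s: <>[]r & []q is F. ✓
t: <>[]r & []q is T. ✗
u: <>[]r & []q is F. ✓
v: <>[]r & []q is F. ✓
w: <>[]r & []q is F. ✓
That's 4 of 5 worlds, so 4/5.

4/5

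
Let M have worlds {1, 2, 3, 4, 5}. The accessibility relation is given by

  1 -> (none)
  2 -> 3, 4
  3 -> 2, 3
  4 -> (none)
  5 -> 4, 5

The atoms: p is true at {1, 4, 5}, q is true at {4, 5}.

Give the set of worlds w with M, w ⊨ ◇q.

{2, 5}

1: no successors, so ◇q fails. ✗
2: successors {3, 4}; q there: 3:F, 4:T. ✓
3: successors {2, 3}; q there: 2:F, 3:F. ✗
4: no successors, so ◇q fails. ✗
5: successors {4, 5}; q there: 4:T, 5:T. ✓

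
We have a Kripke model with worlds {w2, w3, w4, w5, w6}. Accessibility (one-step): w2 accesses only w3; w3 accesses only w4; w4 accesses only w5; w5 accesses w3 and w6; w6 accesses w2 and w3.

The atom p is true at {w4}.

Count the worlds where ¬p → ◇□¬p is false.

1

w2: ¬p is T, ◇□¬p is F. ✗
w3: ¬p is T, ◇□¬p is T. ✓
w4: ¬p is F, ◇□¬p is T. ✓
w5: ¬p is T, ◇□¬p is T. ✓
w6: ¬p is T, ◇□¬p is T. ✓
Satisfying worlds: {w3, w4, w5, w6}.
So ¬p → ◇□¬p fails at the other 1 world.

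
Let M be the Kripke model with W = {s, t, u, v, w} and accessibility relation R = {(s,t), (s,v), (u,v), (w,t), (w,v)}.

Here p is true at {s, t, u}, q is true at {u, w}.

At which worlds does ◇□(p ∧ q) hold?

s: successors {t, v}; □(p ∧ q) there: t:T, v:T. ✓
t: no successors, so ◇□(p ∧ q) fails. ✗
u: successors {v}; □(p ∧ q) there: v:T. ✓
v: no successors, so ◇□(p ∧ q) fails. ✗
w: successors {t, v}; □(p ∧ q) there: t:T, v:T. ✓

{s, u, w}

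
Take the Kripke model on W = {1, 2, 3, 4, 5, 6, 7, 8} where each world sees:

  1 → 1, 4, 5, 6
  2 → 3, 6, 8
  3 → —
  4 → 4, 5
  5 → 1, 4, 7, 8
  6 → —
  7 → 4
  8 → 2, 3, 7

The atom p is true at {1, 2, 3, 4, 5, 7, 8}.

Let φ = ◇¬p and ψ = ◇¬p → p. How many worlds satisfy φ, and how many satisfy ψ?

2 and 8

For ◇¬p:
1: successors {1, 4, 5, 6}; ¬p there: 1:F, 4:F, 5:F, 6:T. ✓
2: successors {3, 6, 8}; ¬p there: 3:F, 6:T, 8:F. ✓
3: no successors, so ◇¬p fails. ✗
4: successors {4, 5}; ¬p there: 4:F, 5:F. ✗
5: successors {1, 4, 7, 8}; ¬p there: 1:F, 4:F, 7:F, 8:F. ✗
6: no successors, so ◇¬p fails. ✗
7: successors {4}; ¬p there: 4:F. ✗
8: successors {2, 3, 7}; ¬p there: 2:F, 3:F, 7:F. ✗
— 2 worlds.
For ◇¬p → p:
1: ◇¬p is T, p is T. ✓
2: ◇¬p is T, p is T. ✓
3: ◇¬p is F, p is T. ✓
4: ◇¬p is F, p is T. ✓
5: ◇¬p is F, p is T. ✓
6: ◇¬p is F, p is F. ✓
7: ◇¬p is F, p is T. ✓
8: ◇¬p is F, p is T. ✓
— 8 worlds.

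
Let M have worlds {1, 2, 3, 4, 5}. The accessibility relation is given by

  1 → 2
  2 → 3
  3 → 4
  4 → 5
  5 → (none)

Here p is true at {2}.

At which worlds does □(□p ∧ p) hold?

1: successors {2}; □p ∧ p there: 2:F. ✗
2: successors {3}; □p ∧ p there: 3:F. ✗
3: successors {4}; □p ∧ p there: 4:F. ✗
4: successors {5}; □p ∧ p there: 5:F. ✗
5: no successors, so □(□p ∧ p) holds vacuously. ✓

{5}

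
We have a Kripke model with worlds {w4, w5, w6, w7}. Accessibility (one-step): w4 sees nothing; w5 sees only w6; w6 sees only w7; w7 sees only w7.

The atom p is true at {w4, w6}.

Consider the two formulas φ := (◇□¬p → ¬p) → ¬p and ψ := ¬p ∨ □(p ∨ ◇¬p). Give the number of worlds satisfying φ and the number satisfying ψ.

For (◇□¬p → ¬p) → ¬p:
w4: ◇□¬p → ¬p is T, ¬p is F. ✗
w5: ◇□¬p → ¬p is T, ¬p is T. ✓
w6: ◇□¬p → ¬p is F, ¬p is F. ✓
w7: ◇□¬p → ¬p is T, ¬p is T. ✓
— 3 worlds.
For ¬p ∨ □(p ∨ ◇¬p):
w4: ¬p is F, □(p ∨ ◇¬p) is T. ✓
w5: ¬p is T, □(p ∨ ◇¬p) is T. ✓
w6: ¬p is F, □(p ∨ ◇¬p) is T. ✓
w7: ¬p is T, □(p ∨ ◇¬p) is T. ✓
— 4 worlds.

3 and 4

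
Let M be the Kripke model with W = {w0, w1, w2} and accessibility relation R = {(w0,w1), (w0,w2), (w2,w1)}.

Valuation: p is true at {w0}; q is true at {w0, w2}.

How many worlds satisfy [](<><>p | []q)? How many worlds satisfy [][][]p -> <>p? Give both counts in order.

2 and 0

For [](<><>p | []q):
w0: successors {w1, w2}; <><>p | []q there: w1:T, w2:F. ✗
w1: no successors, so [](<><>p | []q) holds vacuously. ✓
w2: successors {w1}; <><>p | []q there: w1:T. ✓
— 2 worlds.
For [][][]p -> <>p:
w0: [][][]p is T, <>p is F. ✗
w1: [][][]p is T, <>p is F. ✗
w2: [][][]p is T, <>p is F. ✗
— 0 worlds.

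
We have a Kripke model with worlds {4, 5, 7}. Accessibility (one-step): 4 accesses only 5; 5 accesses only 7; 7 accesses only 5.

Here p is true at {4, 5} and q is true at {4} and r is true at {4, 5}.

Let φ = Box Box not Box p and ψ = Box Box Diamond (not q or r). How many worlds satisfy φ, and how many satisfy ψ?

1 and 3

For Box Box not Box p:
4: successors {5}; Box not Box p there: 5:F. ✗
5: successors {7}; Box not Box p there: 7:T. ✓
7: successors {5}; Box not Box p there: 5:F. ✗
— 1 world.
For Box Box Diamond (not q or r):
4: successors {5}; Box Diamond (not q or r) there: 5:T. ✓
5: successors {7}; Box Diamond (not q or r) there: 7:T. ✓
7: successors {5}; Box Diamond (not q or r) there: 5:T. ✓
— 3 worlds.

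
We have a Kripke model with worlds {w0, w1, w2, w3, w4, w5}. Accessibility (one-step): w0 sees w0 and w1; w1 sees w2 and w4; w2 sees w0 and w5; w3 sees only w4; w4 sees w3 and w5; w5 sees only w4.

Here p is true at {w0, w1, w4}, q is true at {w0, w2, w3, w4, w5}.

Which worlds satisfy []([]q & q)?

{w1, w3, w4, w5}

w0: successors {w0, w1}; []q & q there: w0:F, w1:F. ✗
w1: successors {w2, w4}; []q & q there: w2:T, w4:T. ✓
w2: successors {w0, w5}; []q & q there: w0:F, w5:T. ✗
w3: successors {w4}; []q & q there: w4:T. ✓
w4: successors {w3, w5}; []q & q there: w3:T, w5:T. ✓
w5: successors {w4}; []q & q there: w4:T. ✓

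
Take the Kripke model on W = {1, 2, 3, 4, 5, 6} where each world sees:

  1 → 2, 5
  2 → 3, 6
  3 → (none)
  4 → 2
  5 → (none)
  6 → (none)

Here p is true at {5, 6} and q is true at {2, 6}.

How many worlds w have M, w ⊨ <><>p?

1: successors {2, 5}; <>p there: 2:T, 5:F. ✓
2: successors {3, 6}; <>p there: 3:F, 6:F. ✗
3: no successors, so <><>p fails. ✗
4: successors {2}; <>p there: 2:T. ✓
5: no successors, so <><>p fails. ✗
6: no successors, so <><>p fails. ✗
Satisfying worlds: {1, 4}.

2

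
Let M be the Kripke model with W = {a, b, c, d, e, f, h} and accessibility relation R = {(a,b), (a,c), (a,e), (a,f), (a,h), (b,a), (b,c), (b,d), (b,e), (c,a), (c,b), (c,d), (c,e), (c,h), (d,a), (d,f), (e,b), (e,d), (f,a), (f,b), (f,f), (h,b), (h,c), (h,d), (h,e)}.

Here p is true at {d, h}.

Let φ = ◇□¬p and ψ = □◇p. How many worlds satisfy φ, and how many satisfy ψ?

7 and 0

For ◇□¬p:
a: successors {b, c, e, f, h}; □¬p there: b:F, c:F, e:F, f:T, h:F. ✓
b: successors {a, c, d, e}; □¬p there: a:F, c:F, d:T, e:F. ✓
c: successors {a, b, d, e, h}; □¬p there: a:F, b:F, d:T, e:F, h:F. ✓
d: successors {a, f}; □¬p there: a:F, f:T. ✓
e: successors {b, d}; □¬p there: b:F, d:T. ✓
f: successors {a, b, f}; □¬p there: a:F, b:F, f:T. ✓
h: successors {b, c, d, e}; □¬p there: b:F, c:F, d:T, e:F. ✓
— 7 worlds.
For □◇p:
a: successors {b, c, e, f, h}; ◇p there: b:T, c:T, e:T, f:F, h:T. ✗
b: successors {a, c, d, e}; ◇p there: a:T, c:T, d:F, e:T. ✗
c: successors {a, b, d, e, h}; ◇p there: a:T, b:T, d:F, e:T, h:T. ✗
d: successors {a, f}; ◇p there: a:T, f:F. ✗
e: successors {b, d}; ◇p there: b:T, d:F. ✗
f: successors {a, b, f}; ◇p there: a:T, b:T, f:F. ✗
h: successors {b, c, d, e}; ◇p there: b:T, c:T, d:F, e:T. ✗
— 0 worlds.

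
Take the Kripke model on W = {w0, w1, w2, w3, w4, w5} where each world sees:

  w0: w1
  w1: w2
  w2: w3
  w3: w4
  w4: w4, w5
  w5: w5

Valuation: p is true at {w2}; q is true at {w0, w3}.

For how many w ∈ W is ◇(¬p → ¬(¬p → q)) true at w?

w0: successors {w1}; ¬p → ¬(¬p → q) there: w1:T. ✓
w1: successors {w2}; ¬p → ¬(¬p → q) there: w2:T. ✓
w2: successors {w3}; ¬p → ¬(¬p → q) there: w3:F. ✗
w3: successors {w4}; ¬p → ¬(¬p → q) there: w4:T. ✓
w4: successors {w4, w5}; ¬p → ¬(¬p → q) there: w4:T, w5:T. ✓
w5: successors {w5}; ¬p → ¬(¬p → q) there: w5:T. ✓
Satisfying worlds: {w0, w1, w3, w4, w5}.

5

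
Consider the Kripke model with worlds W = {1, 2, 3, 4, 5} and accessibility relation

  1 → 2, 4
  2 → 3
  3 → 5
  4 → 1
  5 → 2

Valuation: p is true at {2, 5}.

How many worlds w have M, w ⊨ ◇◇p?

3

1: successors {2, 4}; ◇p there: 2:F, 4:F. ✗
2: successors {3}; ◇p there: 3:T. ✓
3: successors {5}; ◇p there: 5:T. ✓
4: successors {1}; ◇p there: 1:T. ✓
5: successors {2}; ◇p there: 2:F. ✗
Satisfying worlds: {2, 3, 4}.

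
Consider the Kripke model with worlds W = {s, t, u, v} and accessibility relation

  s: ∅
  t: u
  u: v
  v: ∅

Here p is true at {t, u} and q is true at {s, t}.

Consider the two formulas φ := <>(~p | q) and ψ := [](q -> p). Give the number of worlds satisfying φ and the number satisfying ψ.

1 and 4

For <>(~p | q):
s: no successors, so <>(~p | q) fails. ✗
t: successors {u}; ~p | q there: u:F. ✗
u: successors {v}; ~p | q there: v:T. ✓
v: no successors, so <>(~p | q) fails. ✗
— 1 world.
For [](q -> p):
s: no successors, so [](q -> p) holds vacuously. ✓
t: successors {u}; q -> p there: u:T. ✓
u: successors {v}; q -> p there: v:T. ✓
v: no successors, so [](q -> p) holds vacuously. ✓
— 4 worlds.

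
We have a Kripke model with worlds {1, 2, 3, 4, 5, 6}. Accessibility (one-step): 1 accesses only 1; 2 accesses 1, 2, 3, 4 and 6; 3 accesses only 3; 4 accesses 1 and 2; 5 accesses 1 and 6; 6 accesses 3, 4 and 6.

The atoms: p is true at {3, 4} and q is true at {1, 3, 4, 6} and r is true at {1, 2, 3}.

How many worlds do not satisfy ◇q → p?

4

1: ◇q is T, p is F. ✗
2: ◇q is T, p is F. ✗
3: ◇q is T, p is T. ✓
4: ◇q is T, p is T. ✓
5: ◇q is T, p is F. ✗
6: ◇q is T, p is F. ✗
Satisfying worlds: {3, 4}.
So ◇q → p fails at the other 4 worlds.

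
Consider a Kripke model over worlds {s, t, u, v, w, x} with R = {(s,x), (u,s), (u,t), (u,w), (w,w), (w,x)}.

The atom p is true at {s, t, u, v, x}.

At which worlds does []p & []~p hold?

{t, v, x}

s: []p is T, []~p is F. ✗
t: []p is T, []~p is T. ✓
u: []p is F, []~p is F. ✗
v: []p is T, []~p is T. ✓
w: []p is F, []~p is F. ✗
x: []p is T, []~p is T. ✓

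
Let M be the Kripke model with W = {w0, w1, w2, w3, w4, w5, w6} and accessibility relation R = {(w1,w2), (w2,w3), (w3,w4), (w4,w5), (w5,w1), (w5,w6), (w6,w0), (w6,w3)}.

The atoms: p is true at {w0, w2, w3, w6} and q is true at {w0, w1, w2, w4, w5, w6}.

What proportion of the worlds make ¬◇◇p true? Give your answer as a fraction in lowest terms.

w0: ◇◇p is F. ✓
w1: ◇◇p is T. ✗
w2: ◇◇p is F. ✓
w3: ◇◇p is F. ✓
w4: ◇◇p is T. ✗
w5: ◇◇p is T. ✗
w6: ◇◇p is F. ✓
That's 4 of 7 worlds, so 4/7.

4/7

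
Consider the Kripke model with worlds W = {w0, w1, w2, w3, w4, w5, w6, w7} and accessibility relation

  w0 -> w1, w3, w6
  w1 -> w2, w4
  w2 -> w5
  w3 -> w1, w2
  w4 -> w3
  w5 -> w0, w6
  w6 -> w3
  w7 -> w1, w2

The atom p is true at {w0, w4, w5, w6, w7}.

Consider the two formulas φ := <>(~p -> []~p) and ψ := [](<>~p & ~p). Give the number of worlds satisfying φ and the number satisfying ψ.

For <>(~p -> []~p):
w0: successors {w1, w3, w6}; ~p -> []~p there: w1:F, w3:T, w6:T. ✓
w1: successors {w2, w4}; ~p -> []~p there: w2:F, w4:T. ✓
w2: successors {w5}; ~p -> []~p there: w5:T. ✓
w3: successors {w1, w2}; ~p -> []~p there: w1:F, w2:F. ✗
w4: successors {w3}; ~p -> []~p there: w3:T. ✓
w5: successors {w0, w6}; ~p -> []~p there: w0:T, w6:T. ✓
w6: successors {w3}; ~p -> []~p there: w3:T. ✓
w7: successors {w1, w2}; ~p -> []~p there: w1:F, w2:F. ✗
— 6 worlds.
For [](<>~p & ~p):
w0: successors {w1, w3, w6}; <>~p & ~p there: w1:T, w3:T, w6:F. ✗
w1: successors {w2, w4}; <>~p & ~p there: w2:F, w4:F. ✗
w2: successors {w5}; <>~p & ~p there: w5:F. ✗
w3: successors {w1, w2}; <>~p & ~p there: w1:T, w2:F. ✗
w4: successors {w3}; <>~p & ~p there: w3:T. ✓
w5: successors {w0, w6}; <>~p & ~p there: w0:F, w6:F. ✗
w6: successors {w3}; <>~p & ~p there: w3:T. ✓
w7: successors {w1, w2}; <>~p & ~p there: w1:T, w2:F. ✗
— 2 worlds.

6 and 2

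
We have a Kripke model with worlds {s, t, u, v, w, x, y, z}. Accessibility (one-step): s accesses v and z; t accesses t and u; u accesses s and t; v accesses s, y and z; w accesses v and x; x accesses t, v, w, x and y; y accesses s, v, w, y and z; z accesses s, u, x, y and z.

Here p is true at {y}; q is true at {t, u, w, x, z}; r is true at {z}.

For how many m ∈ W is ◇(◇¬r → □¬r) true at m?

6

s: successors {v, z}; ◇¬r → □¬r there: v:F, z:F. ✗
t: successors {t, u}; ◇¬r → □¬r there: t:T, u:T. ✓
u: successors {s, t}; ◇¬r → □¬r there: s:F, t:T. ✓
v: successors {s, y, z}; ◇¬r → □¬r there: s:F, y:F, z:F. ✗
w: successors {v, x}; ◇¬r → □¬r there: v:F, x:T. ✓
x: successors {t, v, w, x, y}; ◇¬r → □¬r there: t:T, v:F, w:T, x:T, y:F. ✓
y: successors {s, v, w, y, z}; ◇¬r → □¬r there: s:F, v:F, w:T, y:F, z:F. ✓
z: successors {s, u, x, y, z}; ◇¬r → □¬r there: s:F, u:T, x:T, y:F, z:F. ✓
Satisfying worlds: {t, u, w, x, y, z}.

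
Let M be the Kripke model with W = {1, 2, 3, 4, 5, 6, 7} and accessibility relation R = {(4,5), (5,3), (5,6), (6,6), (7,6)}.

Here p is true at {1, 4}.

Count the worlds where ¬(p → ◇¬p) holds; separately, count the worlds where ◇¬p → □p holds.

1 and 3

For ¬(p → ◇¬p):
1: p → ◇¬p is F. ✓
2: p → ◇¬p is T. ✗
3: p → ◇¬p is T. ✗
4: p → ◇¬p is T. ✗
5: p → ◇¬p is T. ✗
6: p → ◇¬p is T. ✗
7: p → ◇¬p is T. ✗
— 1 world.
For ◇¬p → □p:
1: ◇¬p is F, □p is T. ✓
2: ◇¬p is F, □p is T. ✓
3: ◇¬p is F, □p is T. ✓
4: ◇¬p is T, □p is F. ✗
5: ◇¬p is T, □p is F. ✗
6: ◇¬p is T, □p is F. ✗
7: ◇¬p is T, □p is F. ✗
— 3 worlds.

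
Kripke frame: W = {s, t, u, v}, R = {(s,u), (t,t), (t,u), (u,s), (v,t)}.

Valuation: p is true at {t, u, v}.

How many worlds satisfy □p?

3

s: successors {u}; p there: u:T. ✓
t: successors {t, u}; p there: t:T, u:T. ✓
u: successors {s}; p there: s:F. ✗
v: successors {t}; p there: t:T. ✓
Satisfying worlds: {s, t, v}.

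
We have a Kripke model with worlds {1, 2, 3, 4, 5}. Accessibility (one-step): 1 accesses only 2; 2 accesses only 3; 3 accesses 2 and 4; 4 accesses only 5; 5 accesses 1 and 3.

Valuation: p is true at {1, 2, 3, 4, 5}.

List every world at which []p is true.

1: successors {2}; p there: 2:T. ✓
2: successors {3}; p there: 3:T. ✓
3: successors {2, 4}; p there: 2:T, 4:T. ✓
4: successors {5}; p there: 5:T. ✓
5: successors {1, 3}; p there: 1:T, 3:T. ✓

{1, 2, 3, 4, 5}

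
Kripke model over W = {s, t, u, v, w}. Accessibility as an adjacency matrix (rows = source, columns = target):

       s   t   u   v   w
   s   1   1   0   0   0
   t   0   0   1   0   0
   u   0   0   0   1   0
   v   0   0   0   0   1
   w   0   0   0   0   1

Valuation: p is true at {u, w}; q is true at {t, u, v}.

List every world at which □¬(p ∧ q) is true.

{s, u, v, w}

s: successors {s, t}; ¬(p ∧ q) there: s:T, t:T. ✓
t: successors {u}; ¬(p ∧ q) there: u:F. ✗
u: successors {v}; ¬(p ∧ q) there: v:T. ✓
v: successors {w}; ¬(p ∧ q) there: w:T. ✓
w: successors {w}; ¬(p ∧ q) there: w:T. ✓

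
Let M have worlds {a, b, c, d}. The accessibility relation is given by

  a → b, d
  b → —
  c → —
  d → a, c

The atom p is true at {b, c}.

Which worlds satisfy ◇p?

{a, d}

a: successors {b, d}; p there: b:T, d:F. ✓
b: no successors, so ◇p fails. ✗
c: no successors, so ◇p fails. ✗
d: successors {a, c}; p there: a:F, c:T. ✓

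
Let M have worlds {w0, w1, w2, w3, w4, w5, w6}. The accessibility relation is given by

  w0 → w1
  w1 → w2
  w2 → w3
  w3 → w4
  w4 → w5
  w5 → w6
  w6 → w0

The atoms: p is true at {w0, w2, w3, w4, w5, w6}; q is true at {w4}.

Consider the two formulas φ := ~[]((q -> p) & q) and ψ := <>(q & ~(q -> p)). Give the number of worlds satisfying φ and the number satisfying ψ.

For ~[]((q -> p) & q):
w0: []((q -> p) & q) is F. ✓
w1: []((q -> p) & q) is F. ✓
w2: []((q -> p) & q) is F. ✓
w3: []((q -> p) & q) is T. ✗
w4: []((q -> p) & q) is F. ✓
w5: []((q -> p) & q) is F. ✓
w6: []((q -> p) & q) is F. ✓
— 6 worlds.
For <>(q & ~(q -> p)):
w0: successors {w1}; q & ~(q -> p) there: w1:F. ✗
w1: successors {w2}; q & ~(q -> p) there: w2:F. ✗
w2: successors {w3}; q & ~(q -> p) there: w3:F. ✗
w3: successors {w4}; q & ~(q -> p) there: w4:F. ✗
w4: successors {w5}; q & ~(q -> p) there: w5:F. ✗
w5: successors {w6}; q & ~(q -> p) there: w6:F. ✗
w6: successors {w0}; q & ~(q -> p) there: w0:F. ✗
— 0 worlds.

6 and 0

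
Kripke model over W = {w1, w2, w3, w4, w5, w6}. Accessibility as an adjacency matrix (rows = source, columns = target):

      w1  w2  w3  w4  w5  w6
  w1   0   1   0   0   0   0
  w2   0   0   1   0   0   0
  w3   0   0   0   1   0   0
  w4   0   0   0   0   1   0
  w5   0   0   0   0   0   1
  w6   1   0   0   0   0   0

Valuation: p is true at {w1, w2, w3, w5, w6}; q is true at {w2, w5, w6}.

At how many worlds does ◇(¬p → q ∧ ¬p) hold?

w1: successors {w2}; ¬p → q ∧ ¬p there: w2:T. ✓
w2: successors {w3}; ¬p → q ∧ ¬p there: w3:T. ✓
w3: successors {w4}; ¬p → q ∧ ¬p there: w4:F. ✗
w4: successors {w5}; ¬p → q ∧ ¬p there: w5:T. ✓
w5: successors {w6}; ¬p → q ∧ ¬p there: w6:T. ✓
w6: successors {w1}; ¬p → q ∧ ¬p there: w1:T. ✓
Satisfying worlds: {w1, w2, w4, w5, w6}.

5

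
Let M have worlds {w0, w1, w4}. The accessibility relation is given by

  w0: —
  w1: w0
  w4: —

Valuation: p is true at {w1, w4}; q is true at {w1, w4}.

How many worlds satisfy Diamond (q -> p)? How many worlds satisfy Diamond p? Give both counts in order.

1 and 0

For Diamond (q -> p):
w0: no successors, so Diamond (q -> p) fails. ✗
w1: successors {w0}; q -> p there: w0:T. ✓
w4: no successors, so Diamond (q -> p) fails. ✗
— 1 world.
For Diamond p:
w0: no successors, so Diamond p fails. ✗
w1: successors {w0}; p there: w0:F. ✗
w4: no successors, so Diamond p fails. ✗
— 0 worlds.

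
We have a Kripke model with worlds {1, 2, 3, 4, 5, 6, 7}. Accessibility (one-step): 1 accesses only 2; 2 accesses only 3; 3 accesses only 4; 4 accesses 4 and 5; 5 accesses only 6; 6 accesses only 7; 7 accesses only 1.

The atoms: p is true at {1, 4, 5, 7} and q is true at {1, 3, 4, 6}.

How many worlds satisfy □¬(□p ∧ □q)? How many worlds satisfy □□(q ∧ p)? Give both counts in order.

5 and 2

For □¬(□p ∧ □q):
1: successors {2}; ¬(□p ∧ □q) there: 2:T. ✓
2: successors {3}; ¬(□p ∧ □q) there: 3:F. ✗
3: successors {4}; ¬(□p ∧ □q) there: 4:T. ✓
4: successors {4, 5}; ¬(□p ∧ □q) there: 4:T, 5:T. ✓
5: successors {6}; ¬(□p ∧ □q) there: 6:T. ✓
6: successors {7}; ¬(□p ∧ □q) there: 7:F. ✗
7: successors {1}; ¬(□p ∧ □q) there: 1:T. ✓
— 5 worlds.
For □□(q ∧ p):
1: successors {2}; □(q ∧ p) there: 2:F. ✗
2: successors {3}; □(q ∧ p) there: 3:T. ✓
3: successors {4}; □(q ∧ p) there: 4:F. ✗
4: successors {4, 5}; □(q ∧ p) there: 4:F, 5:F. ✗
5: successors {6}; □(q ∧ p) there: 6:F. ✗
6: successors {7}; □(q ∧ p) there: 7:T. ✓
7: successors {1}; □(q ∧ p) there: 1:F. ✗
— 2 worlds.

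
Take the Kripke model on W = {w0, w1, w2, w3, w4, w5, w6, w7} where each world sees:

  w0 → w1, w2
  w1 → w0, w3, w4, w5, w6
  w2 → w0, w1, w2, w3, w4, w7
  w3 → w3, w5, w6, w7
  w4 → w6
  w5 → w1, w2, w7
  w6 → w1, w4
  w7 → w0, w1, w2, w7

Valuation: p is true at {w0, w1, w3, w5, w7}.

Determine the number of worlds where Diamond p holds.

w0: successors {w1, w2}; p there: w1:T, w2:F. ✓
w1: successors {w0, w3, w4, w5, w6}; p there: w0:T, w3:T, w4:F, w5:T, w6:F. ✓
w2: successors {w0, w1, w2, w3, w4, w7}; p there: w0:T, w1:T, w2:F, w3:T, w4:F, w7:T. ✓
w3: successors {w3, w5, w6, w7}; p there: w3:T, w5:T, w6:F, w7:T. ✓
w4: successors {w6}; p there: w6:F. ✗
w5: successors {w1, w2, w7}; p there: w1:T, w2:F, w7:T. ✓
w6: successors {w1, w4}; p there: w1:T, w4:F. ✓
w7: successors {w0, w1, w2, w7}; p there: w0:T, w1:T, w2:F, w7:T. ✓
Satisfying worlds: {w0, w1, w2, w3, w5, w6, w7}.

7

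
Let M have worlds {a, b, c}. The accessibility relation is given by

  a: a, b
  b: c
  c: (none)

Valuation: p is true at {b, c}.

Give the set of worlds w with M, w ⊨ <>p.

a: successors {a, b}; p there: a:F, b:T. ✓
b: successors {c}; p there: c:T. ✓
c: no successors, so <>p fails. ✗

{a, b}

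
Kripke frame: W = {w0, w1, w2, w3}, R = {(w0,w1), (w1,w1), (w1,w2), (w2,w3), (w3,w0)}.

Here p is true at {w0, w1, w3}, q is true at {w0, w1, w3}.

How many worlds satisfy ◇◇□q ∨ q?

w0: ◇◇□q is T, q is T. ✓
w1: ◇◇□q is T, q is T. ✓
w2: ◇◇□q is T, q is F. ✓
w3: ◇◇□q is F, q is T. ✓
Satisfying worlds: {w0, w1, w2, w3}.

4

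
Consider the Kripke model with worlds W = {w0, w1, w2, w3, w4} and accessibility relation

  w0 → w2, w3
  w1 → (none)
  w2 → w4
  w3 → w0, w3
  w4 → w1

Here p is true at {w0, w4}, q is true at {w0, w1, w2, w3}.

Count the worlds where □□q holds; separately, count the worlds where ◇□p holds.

For □□q:
w0: successors {w2, w3}; □q there: w2:F, w3:T. ✗
w1: no successors, so □□q holds vacuously. ✓
w2: successors {w4}; □q there: w4:T. ✓
w3: successors {w0, w3}; □q there: w0:T, w3:T. ✓
w4: successors {w1}; □q there: w1:T. ✓
— 4 worlds.
For ◇□p:
w0: successors {w2, w3}; □p there: w2:T, w3:F. ✓
w1: no successors, so ◇□p fails. ✗
w2: successors {w4}; □p there: w4:F. ✗
w3: successors {w0, w3}; □p there: w0:F, w3:F. ✗
w4: successors {w1}; □p there: w1:T. ✓
— 2 worlds.

4 and 2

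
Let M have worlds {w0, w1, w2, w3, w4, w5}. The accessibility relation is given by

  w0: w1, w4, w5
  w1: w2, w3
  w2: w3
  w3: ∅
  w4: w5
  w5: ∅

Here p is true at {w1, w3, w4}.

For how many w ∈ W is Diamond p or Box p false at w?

w0: Diamond p is T, Box p is F. ✓
w1: Diamond p is T, Box p is F. ✓
w2: Diamond p is T, Box p is T. ✓
w3: Diamond p is F, Box p is T. ✓
w4: Diamond p is F, Box p is F. ✗
w5: Diamond p is F, Box p is T. ✓
Satisfying worlds: {w0, w1, w2, w3, w5}.
So Diamond p or Box p fails at the other 1 world.

1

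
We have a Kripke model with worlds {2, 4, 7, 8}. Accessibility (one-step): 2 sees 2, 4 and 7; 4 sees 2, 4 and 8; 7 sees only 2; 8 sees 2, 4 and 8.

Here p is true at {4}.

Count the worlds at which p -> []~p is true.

2: p is F, []~p is F. ✓
4: p is T, []~p is F. ✗
7: p is F, []~p is T. ✓
8: p is F, []~p is F. ✓
Satisfying worlds: {2, 7, 8}.

3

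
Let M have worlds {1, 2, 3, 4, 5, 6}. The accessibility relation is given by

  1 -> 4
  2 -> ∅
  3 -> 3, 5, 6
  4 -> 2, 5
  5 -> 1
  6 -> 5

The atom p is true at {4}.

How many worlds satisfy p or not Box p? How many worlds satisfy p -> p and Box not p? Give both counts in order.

For p or not Box p:
1: p is F, not Box p is F. ✗
2: p is F, not Box p is F. ✗
3: p is F, not Box p is T. ✓
4: p is T, not Box p is T. ✓
5: p is F, not Box p is T. ✓
6: p is F, not Box p is T. ✓
— 4 worlds.
For p -> p and Box not p:
1: p is F, p and Box not p is F. ✓
2: p is F, p and Box not p is F. ✓
3: p is F, p and Box not p is F. ✓
4: p is T, p and Box not p is T. ✓
5: p is F, p and Box not p is F. ✓
6: p is F, p and Box not p is F. ✓
— 6 worlds.

4 and 6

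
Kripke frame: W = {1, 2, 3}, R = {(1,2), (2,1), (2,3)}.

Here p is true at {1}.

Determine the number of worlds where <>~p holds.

2

1: successors {2}; ~p there: 2:T. ✓
2: successors {1, 3}; ~p there: 1:F, 3:T. ✓
3: no successors, so <>~p fails. ✗
Satisfying worlds: {1, 2}.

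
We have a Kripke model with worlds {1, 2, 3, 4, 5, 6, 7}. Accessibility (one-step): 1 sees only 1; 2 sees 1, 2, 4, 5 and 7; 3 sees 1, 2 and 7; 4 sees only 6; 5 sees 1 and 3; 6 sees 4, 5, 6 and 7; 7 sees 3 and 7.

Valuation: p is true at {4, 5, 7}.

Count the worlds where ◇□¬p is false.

1: successors {1}; □¬p there: 1:T. ✓
2: successors {1, 2, 4, 5, 7}; □¬p there: 1:T, 2:F, 4:T, 5:T, 7:F. ✓
3: successors {1, 2, 7}; □¬p there: 1:T, 2:F, 7:F. ✓
4: successors {6}; □¬p there: 6:F. ✗
5: successors {1, 3}; □¬p there: 1:T, 3:F. ✓
6: successors {4, 5, 6, 7}; □¬p there: 4:T, 5:T, 6:F, 7:F. ✓
7: successors {3, 7}; □¬p there: 3:F, 7:F. ✗
Satisfying worlds: {1, 2, 3, 5, 6}.
So ◇□¬p fails at the other 2 worlds.

2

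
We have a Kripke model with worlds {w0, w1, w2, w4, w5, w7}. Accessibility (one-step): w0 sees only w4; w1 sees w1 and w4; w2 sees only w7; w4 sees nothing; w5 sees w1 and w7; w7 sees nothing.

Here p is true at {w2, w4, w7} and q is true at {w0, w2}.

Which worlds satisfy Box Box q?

w0: successors {w4}; Box q there: w4:T. ✓
w1: successors {w1, w4}; Box q there: w1:F, w4:T. ✗
w2: successors {w7}; Box q there: w7:T. ✓
w4: no successors, so Box Box q holds vacuously. ✓
w5: successors {w1, w7}; Box q there: w1:F, w7:T. ✗
w7: no successors, so Box Box q holds vacuously. ✓

{w0, w2, w4, w7}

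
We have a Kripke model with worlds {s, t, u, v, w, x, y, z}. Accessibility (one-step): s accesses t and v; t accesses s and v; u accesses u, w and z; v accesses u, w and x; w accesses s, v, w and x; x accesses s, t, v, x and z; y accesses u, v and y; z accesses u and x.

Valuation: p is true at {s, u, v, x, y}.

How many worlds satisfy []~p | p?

s: []~p is F, p is T. ✓
t: []~p is F, p is F. ✗
u: []~p is F, p is T. ✓
v: []~p is F, p is T. ✓
w: []~p is F, p is F. ✗
x: []~p is F, p is T. ✓
y: []~p is F, p is T. ✓
z: []~p is F, p is F. ✗
Satisfying worlds: {s, u, v, x, y}.

5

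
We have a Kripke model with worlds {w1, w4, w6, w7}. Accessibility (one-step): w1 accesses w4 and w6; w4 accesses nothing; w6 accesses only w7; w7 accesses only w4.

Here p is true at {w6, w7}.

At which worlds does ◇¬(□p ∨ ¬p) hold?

{w6}

w1: successors {w4, w6}; ¬(□p ∨ ¬p) there: w4:F, w6:F. ✗
w4: no successors, so ◇¬(□p ∨ ¬p) fails. ✗
w6: successors {w7}; ¬(□p ∨ ¬p) there: w7:T. ✓
w7: successors {w4}; ¬(□p ∨ ¬p) there: w4:F. ✗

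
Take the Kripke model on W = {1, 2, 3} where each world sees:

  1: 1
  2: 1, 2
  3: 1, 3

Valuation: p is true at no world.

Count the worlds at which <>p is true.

0

1: successors {1}; p there: 1:F. ✗
2: successors {1, 2}; p there: 1:F, 2:F. ✗
3: successors {1, 3}; p there: 1:F, 3:F. ✗
Satisfying worlds: ∅.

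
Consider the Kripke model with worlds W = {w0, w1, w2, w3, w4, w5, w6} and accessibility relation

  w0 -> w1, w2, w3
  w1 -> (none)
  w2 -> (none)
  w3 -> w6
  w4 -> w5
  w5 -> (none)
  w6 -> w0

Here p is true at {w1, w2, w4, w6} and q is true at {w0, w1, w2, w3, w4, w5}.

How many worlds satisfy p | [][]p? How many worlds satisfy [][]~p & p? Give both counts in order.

For p | [][]p:
w0: p is F, [][]p is T. ✓
w1: p is T, [][]p is T. ✓
w2: p is T, [][]p is T. ✓
w3: p is F, [][]p is F. ✗
w4: p is T, [][]p is T. ✓
w5: p is F, [][]p is T. ✓
w6: p is T, [][]p is F. ✓
— 6 worlds.
For [][]~p & p:
w0: [][]~p is F, p is F. ✗
w1: [][]~p is T, p is T. ✓
w2: [][]~p is T, p is T. ✓
w3: [][]~p is T, p is F. ✗
w4: [][]~p is T, p is T. ✓
w5: [][]~p is T, p is F. ✗
w6: [][]~p is F, p is T. ✗
— 3 worlds.

6 and 3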